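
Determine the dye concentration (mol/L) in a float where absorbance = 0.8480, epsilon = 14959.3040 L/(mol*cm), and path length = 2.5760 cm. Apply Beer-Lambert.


Formula: c = A / (epsilon * l)
Substituting: c = 0.8480 / (14959.3040 * 2.5760)
Result: 2.2006e-05 mol/L


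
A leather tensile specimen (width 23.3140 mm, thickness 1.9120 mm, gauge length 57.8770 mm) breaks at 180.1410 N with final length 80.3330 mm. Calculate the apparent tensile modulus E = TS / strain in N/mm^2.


TS = F / (w * t) = 180.1410 / (23.3140 * 1.9120) = 4.0412 N/mm^2
strain = (Lf - L0) / L0 = (80.3330 - 57.8770) / 57.8770 = 0.3880
E = TS / strain = 4.0412 / 0.3880 = 10.4155 N/mm^2


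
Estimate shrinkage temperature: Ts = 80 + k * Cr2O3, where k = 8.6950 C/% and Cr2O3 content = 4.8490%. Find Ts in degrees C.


Formula: Ts = 80 + k * Cr2O3
Substituting: Ts = 80 + 8.6950 * 4.8490
Result: 122.1621 C


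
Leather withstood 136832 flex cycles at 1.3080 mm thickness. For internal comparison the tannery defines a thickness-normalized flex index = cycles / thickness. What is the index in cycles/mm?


Formula: Index = cycles / thickness
Substituting: Index = 136832 / 1.3080
Result: 104611.6208 cycles/mm


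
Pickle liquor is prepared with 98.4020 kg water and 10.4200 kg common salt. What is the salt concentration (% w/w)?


Formula: Conc = salt / (water + salt) * 100
Substituting: Conc = 10.4200 / (98.4020 + 10.4200) * 100
Result: 9.5753 %


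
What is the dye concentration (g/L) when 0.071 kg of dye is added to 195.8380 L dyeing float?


Formula: Conc = dye_mass(kg) / volume(L) * 1000
Substituting: Conc = 0.071 / 195.8380 * 1000
Result: 0.3625 g/L


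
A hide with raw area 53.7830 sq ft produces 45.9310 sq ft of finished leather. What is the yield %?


Formula: Yield = finished / raw * 100
Substituting: Yield = 45.9310 / 53.7830 * 100
Result: 85.4006 %


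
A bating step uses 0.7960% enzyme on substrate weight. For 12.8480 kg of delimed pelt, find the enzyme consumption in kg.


Formula: Enzyme = substrate * pct / 100
Substituting: Enzyme = 12.8480 * 0.7960 / 100
Result: 0.1023 kg


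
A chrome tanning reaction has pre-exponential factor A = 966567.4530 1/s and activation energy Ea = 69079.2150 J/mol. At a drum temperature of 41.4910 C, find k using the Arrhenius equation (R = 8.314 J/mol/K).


T_K = T_C + 273.15 = 41.4910 + 273.15 = 314.6410 K
exponent = -Ea / (R * T_K) = -69079.2150 / (8.314 * 314.6410) = -26.4072
k = A * exp(exponent) = 966567.4530 * exp(-26.4072) = 3.2865e-06 1/s


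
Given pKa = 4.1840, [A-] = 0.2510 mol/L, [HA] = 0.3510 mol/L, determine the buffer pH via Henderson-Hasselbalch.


ratio = [A-] / [HA] = 0.2510 / 0.3510 = 0.7151
log10(ratio) = -0.1456
pH = pKa + log10(ratio) = 4.1840 - 0.1456 = 4.0384


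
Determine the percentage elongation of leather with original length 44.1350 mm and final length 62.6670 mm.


Formula: Elongation = (Lf - L0) / L0 * 100
Substituting: Elongation = (62.6670 - 44.1350) / 44.1350 * 100
Result: 41.9894 %


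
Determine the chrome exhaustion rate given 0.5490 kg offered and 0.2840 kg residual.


Formula: Uptake = (offered - residual) / offered * 100
Substituting: Uptake = (0.5490 - 0.2840) / 0.5490 * 100
Result: 48.2696 %


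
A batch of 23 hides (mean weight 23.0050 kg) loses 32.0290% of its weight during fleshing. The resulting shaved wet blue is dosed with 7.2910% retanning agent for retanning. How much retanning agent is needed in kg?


Total_raw = N * avg_wt = 23 * 23.0050 = 529.1150 kg
Substrate = Total_raw * (1 - loss/100) = 529.1150 * (1 - 32.0290/100) = 359.6448 kg
Retan = Substrate * pct / 100 = 359.6448 * 7.2910 / 100 = 26.2217 kg


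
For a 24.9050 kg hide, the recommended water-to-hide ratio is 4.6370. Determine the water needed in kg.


Formula: Water = hide_weight * ratio
Substituting: Water = 24.9050 * 4.6370
Result: 115.4845 kg


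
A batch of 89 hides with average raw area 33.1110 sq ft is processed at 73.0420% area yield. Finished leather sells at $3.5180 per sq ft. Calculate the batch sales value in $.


Raw_total = N * avg_area = 89 * 33.1110 = 2946.8790 sq ft
Finished = Raw_total * yield / 100 = 2946.8790 * 73.0420 / 100 = 2152.4594 sq ft
Value = Finished * price = 2152.4594 * 3.5180 = 7572.3520 $


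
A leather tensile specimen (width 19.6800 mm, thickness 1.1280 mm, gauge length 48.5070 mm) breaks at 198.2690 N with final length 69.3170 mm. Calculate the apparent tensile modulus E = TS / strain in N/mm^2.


TS = F / (w * t) = 198.2690 / (19.6800 * 1.1280) = 8.9314 N/mm^2
strain = (Lf - L0) / L0 = (69.3170 - 48.5070) / 48.5070 = 0.4290
E = TS / strain = 8.9314 / 0.4290 = 20.8187 N/mm^2


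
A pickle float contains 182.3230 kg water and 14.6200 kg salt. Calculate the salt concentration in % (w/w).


Formula: Conc = salt / (water + salt) * 100
Substituting: Conc = 14.6200 / (182.3230 + 14.6200) * 100
Result: 7.4235 %


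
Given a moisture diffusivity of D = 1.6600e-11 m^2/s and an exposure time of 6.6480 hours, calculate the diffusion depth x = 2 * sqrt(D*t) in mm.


t = 6.6480 hr * 3600 = 23932.8000 s
D * t = 1.6600e-11 * 23932.8000 = 3.9728e-07
x = 2 * sqrt(D*t) = 2 * sqrt(3.9728e-07) = 0.00126061 m = 1.2606 mm


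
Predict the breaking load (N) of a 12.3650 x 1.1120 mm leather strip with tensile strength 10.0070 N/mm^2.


Formula: F = TS * w * t
Substituting: F = 10.0070 * 12.3650 * 1.1120
Result: 137.5950 N


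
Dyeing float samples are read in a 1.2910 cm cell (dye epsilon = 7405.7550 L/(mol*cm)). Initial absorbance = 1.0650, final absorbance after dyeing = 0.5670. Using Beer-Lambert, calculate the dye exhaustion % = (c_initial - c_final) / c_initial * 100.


c_initial = A_i / (epsilon * l) = 1.0650 / (7405.7550 * 1.2910) = 1.1139e-04 mol/L
c_final = A_f / (epsilon * l) = 0.5670 / (7405.7550 * 1.2910) = 5.9304e-05 mol/L
Exhaustion = (c_initial - c_final) / c_initial * 100 = (1.1139e-04 - 5.9304e-05) / 1.1139e-04 * 100 = 46.7606 %


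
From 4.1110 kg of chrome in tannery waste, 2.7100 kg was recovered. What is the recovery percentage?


Formula: Recovery = recovered / input * 100
Substituting: Recovery = 2.7100 / 4.1110 * 100
Result: 65.9207 %


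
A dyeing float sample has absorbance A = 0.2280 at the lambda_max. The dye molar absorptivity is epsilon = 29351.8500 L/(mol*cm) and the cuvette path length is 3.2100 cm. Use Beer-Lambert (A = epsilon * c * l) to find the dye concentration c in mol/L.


Formula: c = A / (epsilon * l)
Substituting: c = 0.2280 / (29351.8500 * 3.2100)
Result: 2.4199e-06 mol/L


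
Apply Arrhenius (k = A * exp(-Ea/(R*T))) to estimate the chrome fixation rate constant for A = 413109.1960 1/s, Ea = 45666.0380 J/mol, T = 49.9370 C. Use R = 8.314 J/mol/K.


T_K = T_C + 273.15 = 49.9370 + 273.15 = 323.0870 K
exponent = -Ea / (R * T_K) = -45666.0380 / (8.314 * 323.0870) = -17.0006
k = A * exp(exponent) = 413109.1960 * exp(-17.0006) = 0.0170925 1/s


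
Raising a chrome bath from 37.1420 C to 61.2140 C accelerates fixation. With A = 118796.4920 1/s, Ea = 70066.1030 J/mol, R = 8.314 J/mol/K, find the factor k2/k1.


T1 = 37.1420 + 273.15 = 310.2920 K; T2 = 61.2140 + 273.15 = 334.3640 K
k1 = A * exp(-Ea/(R*T1)) = 118796.4920 * exp(-70066.1030/(8.314*310.2920)) = 1.9030e-07 1/s
k2 = A * exp(-Ea/(R*T2)) = 118796.4920 * exp(-70066.1030/(8.314*334.3640)) = 1.3447e-06 1/s
k2/k1 = 1.3447e-06 / 1.9030e-07 = 7.0662


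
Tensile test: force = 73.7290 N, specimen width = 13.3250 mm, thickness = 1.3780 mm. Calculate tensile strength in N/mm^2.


Formula: TS = force / (width * thickness)
Substituting: TS = 73.7290 / (13.3250 * 1.3780)
Result: 4.0153 N/mm^2


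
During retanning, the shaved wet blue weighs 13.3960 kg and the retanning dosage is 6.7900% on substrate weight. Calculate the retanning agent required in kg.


Formula: Retan = substrate * pct / 100
Substituting: Retan = 13.3960 * 6.7900 / 100
Result: 0.9096 kg


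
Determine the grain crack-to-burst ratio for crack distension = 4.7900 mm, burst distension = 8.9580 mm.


Formula: Ratio = crack / burst
Substituting: Ratio = 4.7900 / 8.9580
Result: 0.5347


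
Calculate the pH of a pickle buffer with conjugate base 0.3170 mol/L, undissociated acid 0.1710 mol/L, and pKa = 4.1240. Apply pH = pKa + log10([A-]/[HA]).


ratio = [A-] / [HA] = 0.3170 / 0.1710 = 1.8538
log10(ratio) = 0.2681
pH = pKa + log10(ratio) = 4.1240 + 0.2681 = 4.3921


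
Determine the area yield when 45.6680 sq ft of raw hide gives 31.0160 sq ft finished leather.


Formula: Yield = finished / raw * 100
Substituting: Yield = 31.0160 / 45.6680 * 100
Result: 67.9163 %


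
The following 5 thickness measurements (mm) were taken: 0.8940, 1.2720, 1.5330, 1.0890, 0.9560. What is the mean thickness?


Formula: Average = sum / n
Substituting: Average = 5.7440 / 5
Result: 1.1488 mm


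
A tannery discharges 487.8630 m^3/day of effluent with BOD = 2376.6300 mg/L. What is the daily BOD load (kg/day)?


Formula: BOD_load = volume * conc / 1000
Substituting: BOD_load = 487.8630 * 2376.6300 / 1000
Result: 1159.4698 kg/day


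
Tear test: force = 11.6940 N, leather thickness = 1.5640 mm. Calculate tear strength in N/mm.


Formula: Tear strength = force / thickness
Substituting: Tear strength = 11.6940 / 1.5640
Result: 7.4770 N/mm


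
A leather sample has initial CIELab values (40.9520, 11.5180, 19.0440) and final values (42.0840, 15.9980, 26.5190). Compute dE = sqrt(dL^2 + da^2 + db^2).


dL = 1.1320, da = 4.4800, db = 7.4750
dE = sqrt(1.1320^2 + 4.4800^2 + 7.4750^2) = 8.7879


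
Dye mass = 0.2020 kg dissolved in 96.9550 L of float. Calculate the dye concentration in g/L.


Formula: Conc = dye_mass(kg) / volume(L) * 1000
Substituting: Conc = 0.2020 / 96.9550 * 1000
Result: 2.0834 g/L


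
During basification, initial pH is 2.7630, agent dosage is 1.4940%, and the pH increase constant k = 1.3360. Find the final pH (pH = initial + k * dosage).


Formula: pH_final = pH_initial + k * base_pct
Substituting: pH_final = 2.7630 + 1.3360 * 1.4940
Result: 4.7590


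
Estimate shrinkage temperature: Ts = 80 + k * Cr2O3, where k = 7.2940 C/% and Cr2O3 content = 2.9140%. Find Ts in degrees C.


Formula: Ts = 80 + k * Cr2O3
Substituting: Ts = 80 + 7.2940 * 2.9140
Result: 101.2547 C


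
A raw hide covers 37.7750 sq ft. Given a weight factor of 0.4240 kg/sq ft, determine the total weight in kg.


Formula: Weight = area * weight_per_sqft
Substituting: Weight = 37.7750 * 0.4240
Result: 16.0166 kg


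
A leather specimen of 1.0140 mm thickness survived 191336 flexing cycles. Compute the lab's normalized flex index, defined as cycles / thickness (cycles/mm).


Formula: Index = cycles / thickness
Substituting: Index = 191336 / 1.0140
Result: 188694.2801 cycles/mm


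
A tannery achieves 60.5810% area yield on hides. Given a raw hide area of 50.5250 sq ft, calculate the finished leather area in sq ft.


Formula: finished = raw * yield / 100
Substituting: finished = 50.5250 * 60.5810 / 100
Result: 30.6086 sq ft


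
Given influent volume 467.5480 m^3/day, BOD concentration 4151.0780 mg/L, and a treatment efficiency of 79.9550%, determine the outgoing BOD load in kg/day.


Load_in = volume * conc / 1000 = 467.5480 * 4151.0780 / 1000 = 1940.8282 kg/day
Removed = Load_in * eff / 100 = 1940.8282 * 79.9550 / 100 = 1551.7892 kg/day
Load_out = Load_in - Removed = 1940.8282 - 1551.7892 = 389.0390 kg/day


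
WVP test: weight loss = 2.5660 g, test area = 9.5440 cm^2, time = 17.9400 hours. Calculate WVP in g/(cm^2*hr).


Formula: WVP = loss / (area * time)
Substituting: WVP = 2.5660 / (9.5440 * 17.9400)
Result: 0.0149866 g/(cm^2*hr)


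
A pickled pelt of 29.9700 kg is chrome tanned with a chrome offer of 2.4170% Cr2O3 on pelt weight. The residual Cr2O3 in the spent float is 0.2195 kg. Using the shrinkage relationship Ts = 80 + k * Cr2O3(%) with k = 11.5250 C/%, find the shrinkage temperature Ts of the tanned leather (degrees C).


Offered = pelt * offer_pct / 100 = 29.9700 * 2.4170 / 100 = 0.7244 kg
Uptake = offered - residual = 0.7244 - 0.2195 = 0.5049 kg
Cr2O3% on pelt = uptake / pelt * 100 = 0.5049 / 29.9700 * 100 = 1.6846 %
Ts = 80 + k * Cr2O3% = 80 + 11.5250 * 1.6846 = 99.4150 C


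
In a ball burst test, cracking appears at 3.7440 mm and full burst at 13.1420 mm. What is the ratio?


Formula: Ratio = crack / burst
Substituting: Ratio = 3.7440 / 13.1420
Result: 0.2849


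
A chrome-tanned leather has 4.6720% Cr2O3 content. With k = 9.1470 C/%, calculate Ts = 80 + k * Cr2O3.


Formula: Ts = 80 + k * Cr2O3
Substituting: Ts = 80 + 9.1470 * 4.6720
Result: 122.7348 C


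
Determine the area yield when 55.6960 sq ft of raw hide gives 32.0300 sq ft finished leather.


Formula: Yield = finished / raw * 100
Substituting: Yield = 32.0300 / 55.6960 * 100
Result: 57.5086 %


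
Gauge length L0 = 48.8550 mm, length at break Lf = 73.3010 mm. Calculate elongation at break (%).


Formula: Elongation = (Lf - L0) / L0 * 100
Substituting: Elongation = (73.3010 - 48.8550) / 48.8550 * 100
Result: 50.0379 %


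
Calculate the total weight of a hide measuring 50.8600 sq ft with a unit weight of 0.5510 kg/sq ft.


Formula: Weight = area * weight_per_sqft
Substituting: Weight = 50.8600 * 0.5510
Result: 28.0239 kg


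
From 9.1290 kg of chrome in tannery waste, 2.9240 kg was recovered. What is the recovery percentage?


Formula: Recovery = recovered / input * 100
Substituting: Recovery = 2.9240 / 9.1290 * 100
Result: 32.0298 %


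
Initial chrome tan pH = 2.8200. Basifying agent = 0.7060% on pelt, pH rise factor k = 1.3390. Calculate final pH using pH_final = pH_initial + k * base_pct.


Formula: pH_final = pH_initial + k * base_pct
Substituting: pH_final = 2.8200 + 1.3390 * 0.7060
Result: 3.7653


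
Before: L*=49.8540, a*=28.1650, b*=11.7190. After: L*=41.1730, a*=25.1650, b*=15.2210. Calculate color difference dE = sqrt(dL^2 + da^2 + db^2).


dL = -8.6810, da = -3.0000, db = 3.5020
dE = sqrt((-8.6810)^2 + (-3.0000)^2 + 3.5020^2) = 9.8297


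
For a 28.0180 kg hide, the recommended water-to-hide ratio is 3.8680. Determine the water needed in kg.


Formula: Water = hide_weight * ratio
Substituting: Water = 28.0180 * 3.8680
Result: 108.3736 kg


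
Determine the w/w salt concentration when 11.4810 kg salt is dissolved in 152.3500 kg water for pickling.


Formula: Conc = salt / (water + salt) * 100
Substituting: Conc = 11.4810 / (152.3500 + 11.4810) * 100
Result: 7.0078 %


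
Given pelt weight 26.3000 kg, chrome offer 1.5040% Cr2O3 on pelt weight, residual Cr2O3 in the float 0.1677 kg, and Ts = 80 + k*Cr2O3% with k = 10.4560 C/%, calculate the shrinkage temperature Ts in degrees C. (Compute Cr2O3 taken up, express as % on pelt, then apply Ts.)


Offered = pelt * offer_pct / 100 = 26.3000 * 1.5040 / 100 = 0.3956 kg
Uptake = offered - residual = 0.3956 - 0.1677 = 0.2279 kg
Cr2O3% on pelt = uptake / pelt * 100 = 0.2279 / 26.3000 * 100 = 0.8664 %
Ts = 80 + k * Cr2O3% = 80 + 10.4560 * 0.8664 = 89.0586 C


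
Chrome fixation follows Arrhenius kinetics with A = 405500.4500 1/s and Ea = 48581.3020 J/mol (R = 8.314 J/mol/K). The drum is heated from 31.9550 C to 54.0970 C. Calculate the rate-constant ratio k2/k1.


T1 = 31.9550 + 273.15 = 305.1050 K; T2 = 54.0970 + 273.15 = 327.2470 K
k1 = A * exp(-Ea/(R*T1)) = 405500.4500 * exp(-48581.3020/(8.314*305.1050)) = 0.00195194 1/s
k2 = A * exp(-Ea/(R*T2)) = 405500.4500 * exp(-48581.3020/(8.314*327.2470)) = 0.0071325 1/s
k2/k1 = 0.0071325 / 0.00195194 = 3.6541


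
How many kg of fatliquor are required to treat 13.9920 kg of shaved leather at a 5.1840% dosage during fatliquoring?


Formula: Fat = substrate * pct / 100
Substituting: Fat = 13.9920 * 5.1840 / 100
Result: 0.7253 kg


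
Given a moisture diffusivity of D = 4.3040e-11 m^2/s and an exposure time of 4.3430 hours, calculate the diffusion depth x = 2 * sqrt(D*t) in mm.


t = 4.3430 hr * 3600 = 15634.8000 s
D * t = 4.3040e-11 * 15634.8000 = 6.7292e-07
x = 2 * sqrt(D*t) = 2 * sqrt(6.7292e-07) = 0.00164064 m = 1.6406 mm


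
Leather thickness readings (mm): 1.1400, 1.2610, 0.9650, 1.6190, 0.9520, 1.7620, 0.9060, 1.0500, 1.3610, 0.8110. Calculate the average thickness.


Formula: Average = sum / n
Substituting: Average = 11.8270 / 10
Result: 1.1827 mm


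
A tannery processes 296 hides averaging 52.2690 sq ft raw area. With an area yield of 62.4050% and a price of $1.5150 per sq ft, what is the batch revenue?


Raw_total = N * avg_area = 296 * 52.2690 = 15471.6240 sq ft
Finished = Raw_total * yield / 100 = 15471.6240 * 62.4050 / 100 = 9655.0670 sq ft
Value = Finished * price = 9655.0670 * 1.5150 = 14627.4264 $


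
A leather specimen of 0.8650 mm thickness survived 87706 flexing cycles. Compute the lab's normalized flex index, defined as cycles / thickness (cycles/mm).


Formula: Index = cycles / thickness
Substituting: Index = 87706 / 0.8650
Result: 101394.2197 cycles/mm


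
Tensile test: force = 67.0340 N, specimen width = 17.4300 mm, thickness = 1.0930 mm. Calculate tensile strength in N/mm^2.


Formula: TS = force / (width * thickness)
Substituting: TS = 67.0340 / (17.4300 * 1.0930)
Result: 3.5187 N/mm^2


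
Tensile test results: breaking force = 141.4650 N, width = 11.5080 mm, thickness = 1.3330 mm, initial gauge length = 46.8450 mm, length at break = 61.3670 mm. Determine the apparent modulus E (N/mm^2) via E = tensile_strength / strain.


TS = F / (w * t) = 141.4650 / (11.5080 * 1.3330) = 9.2219 N/mm^2
strain = (Lf - L0) / L0 = (61.3670 - 46.8450) / 46.8450 = 0.3100
E = TS / strain = 9.2219 / 0.3100 = 29.7479 N/mm^2


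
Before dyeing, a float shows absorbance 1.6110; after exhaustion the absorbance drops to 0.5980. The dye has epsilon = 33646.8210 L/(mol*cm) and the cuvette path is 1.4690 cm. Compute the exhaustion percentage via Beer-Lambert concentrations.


c_initial = A_i / (epsilon * l) = 1.6110 / (33646.8210 * 1.4690) = 3.2593e-05 mol/L
c_final = A_f / (epsilon * l) = 0.5980 / (33646.8210 * 1.4690) = 1.2099e-05 mol/L
Exhaustion = (c_initial - c_final) / c_initial * 100 = (3.2593e-05 - 1.2099e-05) / 3.2593e-05 * 100 = 62.8802 %


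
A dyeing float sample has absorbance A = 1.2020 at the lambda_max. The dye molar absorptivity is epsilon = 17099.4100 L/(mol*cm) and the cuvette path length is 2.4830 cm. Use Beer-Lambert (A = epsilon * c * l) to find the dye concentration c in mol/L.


Formula: c = A / (epsilon * l)
Substituting: c = 1.2020 / (17099.4100 * 2.4830)
Result: 2.8310e-05 mol/L


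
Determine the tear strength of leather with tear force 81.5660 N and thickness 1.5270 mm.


Formula: Tear strength = force / thickness
Substituting: Tear strength = 81.5660 / 1.5270
Result: 53.4158 N/mm


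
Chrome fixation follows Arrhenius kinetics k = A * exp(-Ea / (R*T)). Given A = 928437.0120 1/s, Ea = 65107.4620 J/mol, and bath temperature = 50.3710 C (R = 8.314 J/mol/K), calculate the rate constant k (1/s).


T_K = T_C + 273.15 = 50.3710 + 273.15 = 323.5210 K
exponent = -Ea / (R * T_K) = -65107.4620 / (8.314 * 323.5210) = -24.2057
k = A * exp(exponent) = 928437.0120 * exp(-24.2057) = 2.8532e-05 1/s


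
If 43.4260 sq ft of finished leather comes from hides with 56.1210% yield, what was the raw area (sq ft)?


Formula: raw = finished * 100 / yield
Substituting: raw = 43.4260 * 100 / 56.1210
Result: 77.3792 sq ft


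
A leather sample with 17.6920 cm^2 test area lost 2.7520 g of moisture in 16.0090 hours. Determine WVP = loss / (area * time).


Formula: WVP = loss / (area * time)
Substituting: WVP = 2.7520 / (17.6920 * 16.0090)
Result: 0.00971644 g/(cm^2*hr)


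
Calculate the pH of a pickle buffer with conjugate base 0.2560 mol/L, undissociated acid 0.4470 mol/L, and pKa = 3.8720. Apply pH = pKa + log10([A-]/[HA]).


ratio = [A-] / [HA] = 0.2560 / 0.4470 = 0.5727
log10(ratio) = -0.2421
pH = pKa + log10(ratio) = 3.8720 - 0.2421 = 3.6299


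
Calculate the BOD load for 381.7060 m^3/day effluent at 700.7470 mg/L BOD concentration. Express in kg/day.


Formula: BOD_load = volume * conc / 1000
Substituting: BOD_load = 381.7060 * 700.7470 / 1000
Result: 267.4793 kg/day


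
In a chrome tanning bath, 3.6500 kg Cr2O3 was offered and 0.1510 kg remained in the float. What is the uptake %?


Formula: Uptake = (offered - residual) / offered * 100
Substituting: Uptake = (3.6500 - 0.1510) / 3.6500 * 100
Result: 95.8630 %


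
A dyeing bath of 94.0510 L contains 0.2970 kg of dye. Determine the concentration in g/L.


Formula: Conc = dye_mass(kg) / volume(L) * 1000
Substituting: Conc = 0.2970 / 94.0510 * 1000
Result: 3.1579 g/L


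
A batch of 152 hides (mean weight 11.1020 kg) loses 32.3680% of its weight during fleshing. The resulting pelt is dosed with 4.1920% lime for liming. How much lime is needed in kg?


Total_raw = N * avg_wt = 152 * 11.1020 = 1687.5040 kg
Substrate = Total_raw * (1 - loss/100) = 1687.5040 * (1 - 32.3680/100) = 1141.2927 kg
Lime = Substrate * pct / 100 = 1141.2927 * 4.1920 / 100 = 47.8430 kg


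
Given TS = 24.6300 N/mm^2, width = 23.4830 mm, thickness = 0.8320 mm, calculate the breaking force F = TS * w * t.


Formula: F = TS * w * t
Substituting: F = 24.6300 * 23.4830 * 0.8320
Result: 481.2174 N


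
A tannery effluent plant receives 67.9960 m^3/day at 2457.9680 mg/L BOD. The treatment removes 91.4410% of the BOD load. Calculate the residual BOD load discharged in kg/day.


Load_in = volume * conc / 1000 = 67.9960 * 2457.9680 / 1000 = 167.1320 kg/day
Removed = Load_in * eff / 100 = 167.1320 * 91.4410 / 100 = 152.8272 kg/day
Load_out = Load_in - Removed = 167.1320 - 152.8272 = 14.3048 kg/day


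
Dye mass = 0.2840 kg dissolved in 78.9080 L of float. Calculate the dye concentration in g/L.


Formula: Conc = dye_mass(kg) / volume(L) * 1000
Substituting: Conc = 0.2840 / 78.9080 * 1000
Result: 3.5991 g/L


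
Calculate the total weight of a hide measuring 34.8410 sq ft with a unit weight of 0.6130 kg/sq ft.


Formula: Weight = area * weight_per_sqft
Substituting: Weight = 34.8410 * 0.6130
Result: 21.3575 kg


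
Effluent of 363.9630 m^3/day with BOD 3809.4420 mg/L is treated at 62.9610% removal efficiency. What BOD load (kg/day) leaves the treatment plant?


Load_in = volume * conc / 1000 = 363.9630 * 3809.4420 / 1000 = 1386.4959 kg/day
Removed = Load_in * eff / 100 = 1386.4959 * 62.9610 / 100 = 872.9517 kg/day
Load_out = Load_in - Removed = 1386.4959 - 872.9517 = 513.5442 kg/day


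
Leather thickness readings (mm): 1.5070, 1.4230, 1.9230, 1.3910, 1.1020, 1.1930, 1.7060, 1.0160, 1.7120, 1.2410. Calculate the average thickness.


Formula: Average = sum / n
Substituting: Average = 14.2140 / 10
Result: 1.4214 mm


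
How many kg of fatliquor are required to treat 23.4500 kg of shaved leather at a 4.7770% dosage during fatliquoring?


Formula: Fat = substrate * pct / 100
Substituting: Fat = 23.4500 * 4.7770 / 100
Result: 1.1202 kg


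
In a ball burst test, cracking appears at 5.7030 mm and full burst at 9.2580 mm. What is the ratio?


Formula: Ratio = crack / burst
Substituting: Ratio = 5.7030 / 9.2580
Result: 0.6160


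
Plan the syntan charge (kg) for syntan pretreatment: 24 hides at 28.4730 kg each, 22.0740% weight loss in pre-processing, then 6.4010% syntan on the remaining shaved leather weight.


Total_raw = N * avg_wt = 24 * 28.4730 = 683.3520 kg
Substrate = Total_raw * (1 - loss/100) = 683.3520 * (1 - 22.0740/100) = 532.5089 kg
Syntan = Substrate * pct / 100 = 532.5089 * 6.4010 / 100 = 34.0859 kg


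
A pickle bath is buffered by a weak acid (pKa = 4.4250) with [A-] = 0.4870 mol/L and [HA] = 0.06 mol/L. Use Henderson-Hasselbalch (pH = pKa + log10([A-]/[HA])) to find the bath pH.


ratio = [A-] / [HA] = 0.4870 / 0.06 = 8.1167
log10(ratio) = 0.9094
pH = pKa + log10(ratio) = 4.4250 + 0.9094 = 5.3344


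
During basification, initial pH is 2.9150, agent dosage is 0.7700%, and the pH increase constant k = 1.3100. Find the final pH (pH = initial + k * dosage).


Formula: pH_final = pH_initial + k * base_pct
Substituting: pH_final = 2.9150 + 1.3100 * 0.7700
Result: 3.9237


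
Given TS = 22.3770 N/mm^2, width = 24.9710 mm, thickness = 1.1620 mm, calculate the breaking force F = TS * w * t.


Formula: F = TS * w * t
Substituting: F = 22.3770 * 24.9710 * 1.1620
Result: 649.2978 N


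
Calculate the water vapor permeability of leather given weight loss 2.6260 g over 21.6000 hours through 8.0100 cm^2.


Formula: WVP = loss / (area * time)
Substituting: WVP = 2.6260 / (8.0100 * 21.6000)
Result: 0.0151778 g/(cm^2*hr)


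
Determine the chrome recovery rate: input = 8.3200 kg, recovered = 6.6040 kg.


Formula: Recovery = recovered / input * 100
Substituting: Recovery = 6.6040 / 8.3200 * 100
Result: 79.3750 %


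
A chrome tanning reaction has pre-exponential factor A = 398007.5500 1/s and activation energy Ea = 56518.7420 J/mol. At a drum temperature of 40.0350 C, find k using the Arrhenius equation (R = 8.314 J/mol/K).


T_K = T_C + 273.15 = 40.0350 + 273.15 = 313.1850 K
exponent = -Ea / (R * T_K) = -56518.7420 / (8.314 * 313.1850) = -21.7061
k = A * exp(exponent) = 398007.5500 * exp(-21.7061) = 1.4896e-04 1/s


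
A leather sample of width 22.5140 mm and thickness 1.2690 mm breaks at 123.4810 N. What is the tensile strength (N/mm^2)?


Formula: TS = force / (width * thickness)
Substituting: TS = 123.4810 / (22.5140 * 1.2690)
Result: 4.3220 N/mm^2


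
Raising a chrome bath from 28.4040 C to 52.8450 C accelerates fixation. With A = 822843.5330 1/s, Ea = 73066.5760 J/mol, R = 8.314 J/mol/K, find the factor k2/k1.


T1 = 28.4040 + 273.15 = 301.5540 K; T2 = 52.8450 + 273.15 = 325.9950 K
k1 = A * exp(-Ea/(R*T1)) = 822843.5330 * exp(-73066.5760/(8.314*301.5540)) = 1.8130e-07 1/s
k2 = A * exp(-Ea/(R*T2)) = 822843.5330 * exp(-73066.5760/(8.314*325.9950)) = 1.6119e-06 1/s
k2/k1 = 1.6119e-06 / 1.8130e-07 = 8.8907


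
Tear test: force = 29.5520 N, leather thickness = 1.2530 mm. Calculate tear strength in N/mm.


Formula: Tear strength = force / thickness
Substituting: Tear strength = 29.5520 / 1.2530
Result: 23.5850 N/mm


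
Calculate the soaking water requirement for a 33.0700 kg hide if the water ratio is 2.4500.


Formula: Water = hide_weight * ratio
Substituting: Water = 33.0700 * 2.4500
Result: 81.0215 kg


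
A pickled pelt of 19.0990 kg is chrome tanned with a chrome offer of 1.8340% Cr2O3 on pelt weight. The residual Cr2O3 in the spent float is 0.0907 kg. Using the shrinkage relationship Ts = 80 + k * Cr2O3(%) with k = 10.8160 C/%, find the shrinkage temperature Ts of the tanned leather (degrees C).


Offered = pelt * offer_pct / 100 = 19.0990 * 1.8340 / 100 = 0.3503 kg
Uptake = offered - residual = 0.3503 - 0.0907 = 0.2596 kg
Cr2O3% on pelt = uptake / pelt * 100 = 0.2596 / 19.0990 * 100 = 1.3591 %
Ts = 80 + k * Cr2O3% = 80 + 10.8160 * 1.3591 = 94.7001 C


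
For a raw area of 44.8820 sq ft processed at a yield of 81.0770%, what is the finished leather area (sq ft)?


Formula: finished = raw * yield / 100
Substituting: finished = 44.8820 * 81.0770 / 100
Result: 36.3890 sq ft


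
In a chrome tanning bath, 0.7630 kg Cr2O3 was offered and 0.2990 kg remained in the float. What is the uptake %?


Formula: Uptake = (offered - residual) / offered * 100
Substituting: Uptake = (0.7630 - 0.2990) / 0.7630 * 100
Result: 60.8126 %


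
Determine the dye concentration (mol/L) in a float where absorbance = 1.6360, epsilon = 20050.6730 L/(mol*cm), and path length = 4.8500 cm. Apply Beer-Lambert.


Formula: c = A / (epsilon * l)
Substituting: c = 1.6360 / (20050.6730 * 4.8500)
Result: 1.6823e-05 mol/L


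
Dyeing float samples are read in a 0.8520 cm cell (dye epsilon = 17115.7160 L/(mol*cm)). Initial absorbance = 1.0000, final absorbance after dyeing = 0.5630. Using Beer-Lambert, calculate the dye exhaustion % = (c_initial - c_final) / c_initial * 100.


c_initial = A_i / (epsilon * l) = 1.0000 / (17115.7160 * 0.8520) = 6.8575e-05 mol/L
c_final = A_f / (epsilon * l) = 0.5630 / (17115.7160 * 0.8520) = 3.8608e-05 mol/L
Exhaustion = (c_initial - c_final) / c_initial * 100 = (6.8575e-05 - 3.8608e-05) / 6.8575e-05 * 100 = 43.7000 %


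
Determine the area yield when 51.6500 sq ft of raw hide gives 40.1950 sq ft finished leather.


Formula: Yield = finished / raw * 100
Substituting: Yield = 40.1950 / 51.6500 * 100
Result: 77.8219 %


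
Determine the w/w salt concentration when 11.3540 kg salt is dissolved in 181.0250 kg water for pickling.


Formula: Conc = salt / (water + salt) * 100
Substituting: Conc = 11.3540 / (181.0250 + 11.3540) * 100
Result: 5.9019 %


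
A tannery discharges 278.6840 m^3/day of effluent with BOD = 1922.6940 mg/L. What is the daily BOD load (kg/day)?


Formula: BOD_load = volume * conc / 1000
Substituting: BOD_load = 278.6840 * 1922.6940 / 1000
Result: 535.8241 kg/day


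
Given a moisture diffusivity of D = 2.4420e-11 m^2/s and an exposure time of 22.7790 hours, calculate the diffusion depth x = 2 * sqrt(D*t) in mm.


t = 22.7790 hr * 3600 = 82004.4000 s
D * t = 2.4420e-11 * 82004.4000 = 2.0025e-06
x = 2 * sqrt(D*t) = 2 * sqrt(2.0025e-06) = 0.00283023 m = 2.8302 mm


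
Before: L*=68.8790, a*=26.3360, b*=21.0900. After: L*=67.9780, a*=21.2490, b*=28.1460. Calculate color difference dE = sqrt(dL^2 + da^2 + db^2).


dL = -0.9010, da = -5.0870, db = 7.0560
dE = sqrt((-0.9010)^2 + (-5.0870)^2 + 7.0560^2) = 8.7451


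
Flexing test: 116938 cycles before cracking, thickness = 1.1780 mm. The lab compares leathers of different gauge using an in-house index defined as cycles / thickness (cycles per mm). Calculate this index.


Formula: Index = cycles / thickness
Substituting: Index = 116938 / 1.1780
Result: 99268.2513 cycles/mm


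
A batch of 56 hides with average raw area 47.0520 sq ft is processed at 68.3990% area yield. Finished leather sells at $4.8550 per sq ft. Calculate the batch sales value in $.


Raw_total = N * avg_area = 56 * 47.0520 = 2634.9120 sq ft
Finished = Raw_total * yield / 100 = 2634.9120 * 68.3990 / 100 = 1802.2535 sq ft
Value = Finished * price = 1802.2535 * 4.8550 = 8749.9405 $


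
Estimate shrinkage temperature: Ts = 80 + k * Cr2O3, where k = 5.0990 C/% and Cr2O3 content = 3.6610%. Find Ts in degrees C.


Formula: Ts = 80 + k * Cr2O3
Substituting: Ts = 80 + 5.0990 * 3.6610
Result: 98.6674 C


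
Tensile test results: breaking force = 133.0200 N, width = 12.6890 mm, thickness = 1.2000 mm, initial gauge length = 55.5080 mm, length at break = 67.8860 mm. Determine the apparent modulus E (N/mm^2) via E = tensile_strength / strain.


TS = F / (w * t) = 133.0200 / (12.6890 * 1.2000) = 8.7359 N/mm^2
strain = (Lf - L0) / L0 = (67.8860 - 55.5080) / 55.5080 = 0.2230
E = TS / strain = 8.7359 / 0.2230 = 39.1754 N/mm^2


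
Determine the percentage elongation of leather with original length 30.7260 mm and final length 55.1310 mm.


Formula: Elongation = (Lf - L0) / L0 * 100
Substituting: Elongation = (55.1310 - 30.7260) / 30.7260 * 100
Result: 79.4278 %


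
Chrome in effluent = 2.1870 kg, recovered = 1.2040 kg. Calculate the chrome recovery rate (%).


Formula: Recovery = recovered / input * 100
Substituting: Recovery = 1.2040 / 2.1870 * 100
Result: 55.0526 %


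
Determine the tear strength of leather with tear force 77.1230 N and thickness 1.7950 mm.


Formula: Tear strength = force / thickness
Substituting: Tear strength = 77.1230 / 1.7950
Result: 42.9655 N/mm


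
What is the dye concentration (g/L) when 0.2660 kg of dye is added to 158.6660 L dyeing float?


Formula: Conc = dye_mass(kg) / volume(L) * 1000
Substituting: Conc = 0.2660 / 158.6660 * 1000
Result: 1.6765 g/L


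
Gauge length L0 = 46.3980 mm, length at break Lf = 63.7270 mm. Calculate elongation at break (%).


Formula: Elongation = (Lf - L0) / L0 * 100
Substituting: Elongation = (63.7270 - 46.3980) / 46.3980 * 100
Result: 37.3486 %


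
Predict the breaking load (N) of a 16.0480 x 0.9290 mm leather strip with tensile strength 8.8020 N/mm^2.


Formula: F = TS * w * t
Substituting: F = 8.8020 * 16.0480 * 0.9290
Result: 131.2254 N


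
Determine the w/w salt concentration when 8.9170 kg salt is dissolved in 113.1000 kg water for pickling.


Formula: Conc = salt / (water + salt) * 100
Substituting: Conc = 8.9170 / (113.1000 + 8.9170) * 100
Result: 7.3080 %


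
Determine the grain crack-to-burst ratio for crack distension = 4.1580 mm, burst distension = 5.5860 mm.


Formula: Ratio = crack / burst
Substituting: Ratio = 4.1580 / 5.5860
Result: 0.7444


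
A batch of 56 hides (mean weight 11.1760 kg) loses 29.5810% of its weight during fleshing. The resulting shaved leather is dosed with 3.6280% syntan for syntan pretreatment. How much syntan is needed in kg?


Total_raw = N * avg_wt = 56 * 11.1760 = 625.8560 kg
Substrate = Total_raw * (1 - loss/100) = 625.8560 * (1 - 29.5810/100) = 440.7215 kg
Syntan = Substrate * pct / 100 = 440.7215 * 3.6280 / 100 = 15.9894 kg


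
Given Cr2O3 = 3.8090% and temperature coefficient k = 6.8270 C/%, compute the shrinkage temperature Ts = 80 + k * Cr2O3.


Formula: Ts = 80 + k * Cr2O3
Substituting: Ts = 80 + 6.8270 * 3.8090
Result: 106.0040 C


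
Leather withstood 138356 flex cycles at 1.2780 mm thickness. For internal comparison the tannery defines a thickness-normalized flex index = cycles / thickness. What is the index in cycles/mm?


Formula: Index = cycles / thickness
Substituting: Index = 138356 / 1.2780
Result: 108259.7809 cycles/mm


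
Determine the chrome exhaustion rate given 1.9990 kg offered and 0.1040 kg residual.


Formula: Uptake = (offered - residual) / offered * 100
Substituting: Uptake = (1.9990 - 0.1040) / 1.9990 * 100
Result: 94.7974 %


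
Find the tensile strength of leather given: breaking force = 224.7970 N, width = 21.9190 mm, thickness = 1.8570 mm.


Formula: TS = force / (width * thickness)
Substituting: TS = 224.7970 / (21.9190 * 1.8570)
Result: 5.5228 N/mm^2


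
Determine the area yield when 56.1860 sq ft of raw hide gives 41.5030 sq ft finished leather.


Formula: Yield = finished / raw * 100
Substituting: Yield = 41.5030 / 56.1860 * 100
Result: 73.8672 %


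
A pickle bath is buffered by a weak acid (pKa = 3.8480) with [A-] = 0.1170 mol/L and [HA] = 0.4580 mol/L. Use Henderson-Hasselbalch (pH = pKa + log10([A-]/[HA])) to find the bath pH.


ratio = [A-] / [HA] = 0.1170 / 0.4580 = 0.2555
log10(ratio) = -0.5927
pH = pKa + log10(ratio) = 3.8480 - 0.5927 = 3.2553


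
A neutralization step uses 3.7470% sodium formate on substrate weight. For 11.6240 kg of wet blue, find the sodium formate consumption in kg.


Formula: Neutralizer = substrate * pct / 100
Substituting: Neutralizer = 11.6240 * 3.7470 / 100
Result: 0.4356 kg


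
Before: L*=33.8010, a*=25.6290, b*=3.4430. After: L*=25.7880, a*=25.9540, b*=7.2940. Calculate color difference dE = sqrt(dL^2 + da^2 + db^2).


dL = -8.0130, da = 0.3250, db = 3.8510
dE = sqrt((-8.0130)^2 + 0.3250^2 + 3.8510^2) = 8.8963


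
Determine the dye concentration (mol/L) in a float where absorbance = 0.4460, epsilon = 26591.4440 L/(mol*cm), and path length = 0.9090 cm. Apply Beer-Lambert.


Formula: c = A / (epsilon * l)
Substituting: c = 0.4460 / (26591.4440 * 0.9090)
Result: 1.8451e-05 mol/L


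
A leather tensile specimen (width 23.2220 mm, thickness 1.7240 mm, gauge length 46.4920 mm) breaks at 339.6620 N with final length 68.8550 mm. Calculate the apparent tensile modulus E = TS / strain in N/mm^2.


TS = F / (w * t) = 339.6620 / (23.2220 * 1.7240) = 8.4842 N/mm^2
strain = (Lf - L0) / L0 = (68.8550 - 46.4920) / 46.4920 = 0.4810
E = TS / strain = 8.4842 / 0.4810 = 17.6384 N/mm^2


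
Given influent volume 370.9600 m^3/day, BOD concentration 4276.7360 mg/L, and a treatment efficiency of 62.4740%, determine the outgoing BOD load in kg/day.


Load_in = volume * conc / 1000 = 370.9600 * 4276.7360 / 1000 = 1586.4980 kg/day
Removed = Load_in * eff / 100 = 1586.4980 * 62.4740 / 100 = 991.1488 kg/day
Load_out = Load_in - Removed = 1586.4980 - 991.1488 = 595.3492 kg/day


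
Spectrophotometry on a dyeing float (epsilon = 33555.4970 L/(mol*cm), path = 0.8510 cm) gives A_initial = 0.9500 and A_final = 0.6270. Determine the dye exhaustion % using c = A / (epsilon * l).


c_initial = A_i / (epsilon * l) = 0.9500 / (33555.4970 * 0.8510) = 3.3268e-05 mol/L
c_final = A_f / (epsilon * l) = 0.6270 / (33555.4970 * 0.8510) = 2.1957e-05 mol/L
Exhaustion = (c_initial - c_final) / c_initial * 100 = (3.3268e-05 - 2.1957e-05) / 3.3268e-05 * 100 = 34.0000 %


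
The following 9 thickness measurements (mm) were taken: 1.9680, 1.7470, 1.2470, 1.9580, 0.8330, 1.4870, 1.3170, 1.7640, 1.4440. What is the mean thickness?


Formula: Average = sum / n
Substituting: Average = 13.7650 / 9
Result: 1.5294 mm


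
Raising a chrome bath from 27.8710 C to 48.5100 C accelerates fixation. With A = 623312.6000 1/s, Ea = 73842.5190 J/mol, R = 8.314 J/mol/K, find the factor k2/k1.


T1 = 27.8710 + 273.15 = 301.0210 K; T2 = 48.5100 + 273.15 = 321.6600 K
k1 = A * exp(-Ea/(R*T1)) = 623312.6000 * exp(-73842.5190/(8.314*301.0210)) = 9.5659e-08 1/s
k2 = A * exp(-Ea/(R*T2)) = 623312.6000 * exp(-73842.5190/(8.314*321.6600)) = 6.3522e-07 1/s
k2/k1 = 6.3522e-07 / 9.5659e-08 = 6.6404


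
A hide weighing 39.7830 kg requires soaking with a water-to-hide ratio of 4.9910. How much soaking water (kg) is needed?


Formula: Water = hide_weight * ratio
Substituting: Water = 39.7830 * 4.9910
Result: 198.5570 kg


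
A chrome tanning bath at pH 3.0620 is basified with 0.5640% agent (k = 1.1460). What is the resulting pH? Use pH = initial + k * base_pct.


Formula: pH_final = pH_initial + k * base_pct
Substituting: pH_final = 3.0620 + 1.1460 * 0.5640
Result: 3.7083


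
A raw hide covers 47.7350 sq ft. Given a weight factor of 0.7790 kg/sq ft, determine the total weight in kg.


Formula: Weight = area * weight_per_sqft
Substituting: Weight = 47.7350 * 0.7790
Result: 37.1856 kg


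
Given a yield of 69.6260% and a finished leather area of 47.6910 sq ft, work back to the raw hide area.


Formula: raw = finished * 100 / yield
Substituting: raw = 47.6910 * 100 / 69.6260
Result: 68.4960 sq ft


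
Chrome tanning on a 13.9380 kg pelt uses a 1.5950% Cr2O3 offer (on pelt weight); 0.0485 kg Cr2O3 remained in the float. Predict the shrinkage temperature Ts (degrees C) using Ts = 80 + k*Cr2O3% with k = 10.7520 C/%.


Offered = pelt * offer_pct / 100 = 13.9380 * 1.5950 / 100 = 0.2223 kg
Uptake = offered - residual = 0.2223 - 0.0485 = 0.1738 kg
Cr2O3% on pelt = uptake / pelt * 100 = 0.1738 / 13.9380 * 100 = 1.2470 %
Ts = 80 + k * Cr2O3% = 80 + 10.7520 * 1.2470 = 93.4081 C


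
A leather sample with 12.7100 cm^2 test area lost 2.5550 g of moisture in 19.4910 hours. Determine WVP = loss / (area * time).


Formula: WVP = loss / (area * time)
Substituting: WVP = 2.5550 / (12.7100 * 19.4910)
Result: 0.0103136 g/(cm^2*hr)


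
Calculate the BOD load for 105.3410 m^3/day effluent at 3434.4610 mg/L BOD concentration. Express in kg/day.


Formula: BOD_load = volume * conc / 1000
Substituting: BOD_load = 105.3410 * 3434.4610 / 1000
Result: 361.7896 kg/day


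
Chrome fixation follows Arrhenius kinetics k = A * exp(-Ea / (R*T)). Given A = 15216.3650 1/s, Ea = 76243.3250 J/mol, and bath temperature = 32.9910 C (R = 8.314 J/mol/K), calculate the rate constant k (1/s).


T_K = T_C + 273.15 = 32.9910 + 273.15 = 306.1410 K
exponent = -Ea / (R * T_K) = -76243.3250 / (8.314 * 306.1410) = -29.9551
k = A * exp(exponent) = 15216.3650 * exp(-29.9551) = 1.4893e-09 1/s


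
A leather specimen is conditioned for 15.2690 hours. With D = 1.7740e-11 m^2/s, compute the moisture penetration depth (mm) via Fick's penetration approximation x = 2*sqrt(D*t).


t = 15.2690 hr * 3600 = 54968.4000 s
D * t = 1.7740e-11 * 54968.4000 = 9.7514e-07
x = 2 * sqrt(D*t) = 2 * sqrt(9.7514e-07) = 0.00197498 m = 1.9750 mm
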